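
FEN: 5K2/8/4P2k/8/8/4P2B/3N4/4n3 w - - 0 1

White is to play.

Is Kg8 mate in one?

After Kg8: black king on h6; in check: no.
Black is not in check, so this cannot be checkmate.

no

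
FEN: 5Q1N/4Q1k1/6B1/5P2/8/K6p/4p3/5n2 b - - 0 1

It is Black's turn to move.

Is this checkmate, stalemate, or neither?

Black to move; black king on g7.
In check: yes, from the white queen on e7 and the white queen on f8.
King squares — f6: attacked by Qe7; g6: attacked by Pf5; h6: attacked by Qf8; f7: attacked by Bg6; h7: attacked by Bg6; f8: attacked by Qe7; g8: attacked by Qf8; h8: attacked by Qf8.
Legal moves for Black: none.
In check with no legal moves → checkmate.

checkmate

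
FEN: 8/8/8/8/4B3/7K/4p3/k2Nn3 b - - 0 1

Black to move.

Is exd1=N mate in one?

After exd1=N: white king on h3; in check: no.
White is not in check, so this cannot be checkmate.

no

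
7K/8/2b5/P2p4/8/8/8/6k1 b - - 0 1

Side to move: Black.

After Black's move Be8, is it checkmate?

After Be8: white king on h8; in check: no.
White is not in check, so this cannot be checkmate.

no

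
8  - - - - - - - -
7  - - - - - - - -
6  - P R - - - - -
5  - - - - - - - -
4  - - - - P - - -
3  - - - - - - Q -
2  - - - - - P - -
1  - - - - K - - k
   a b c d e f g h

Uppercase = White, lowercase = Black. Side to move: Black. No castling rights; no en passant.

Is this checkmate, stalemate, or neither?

Black to move; black king on h1.
In check: no.
King squares — g1: attacked by Qg3; g2: attacked by Qg3; h2: attacked by Qg3.
Legal moves for Black: none.
Not in check and no legal moves → stalemate.

stalemate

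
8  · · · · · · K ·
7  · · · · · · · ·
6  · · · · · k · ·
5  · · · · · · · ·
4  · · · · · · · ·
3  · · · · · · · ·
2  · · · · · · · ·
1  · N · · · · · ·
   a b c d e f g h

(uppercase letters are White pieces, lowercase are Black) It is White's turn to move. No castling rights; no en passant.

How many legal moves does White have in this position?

White to move; king on g8.
In check: no.
Legal moves: Kh8, Kf8, Kh7, Nc3, Na3, Nd2.
Count: 6.

6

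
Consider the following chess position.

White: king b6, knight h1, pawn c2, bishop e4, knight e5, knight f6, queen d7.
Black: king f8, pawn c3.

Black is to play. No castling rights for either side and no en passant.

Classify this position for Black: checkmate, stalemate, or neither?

stalemate

Black to move; black king on f8.
In check: no.
King squares — e7: attacked by Qd7; f7: attacked by Ne5; g7: attacked by Qd7; e8: attacked by Nf6; g8: attacked by Nf6.
Legal moves for Black: none.
Not in check and no legal moves → stalemate.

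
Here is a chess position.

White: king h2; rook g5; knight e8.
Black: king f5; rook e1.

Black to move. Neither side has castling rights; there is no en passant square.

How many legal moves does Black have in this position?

4

Black to move; king on f5.
In check: yes, from the white rook on g5.
Legal moves: Ke6, Kxg5, Kf4, Ke4.
Count: 4.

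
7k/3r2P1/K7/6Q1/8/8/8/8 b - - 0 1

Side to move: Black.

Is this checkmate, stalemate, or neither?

Black to move; black king on h8.
In check: yes, from the white pawn on g7.
King squares — g7: attacked by Qg5; h7: available; g8: available.
Legal moves for Black: Kg8, Kh7, Rxg7.
Black is in check but has 3 legal moves → neither.

neither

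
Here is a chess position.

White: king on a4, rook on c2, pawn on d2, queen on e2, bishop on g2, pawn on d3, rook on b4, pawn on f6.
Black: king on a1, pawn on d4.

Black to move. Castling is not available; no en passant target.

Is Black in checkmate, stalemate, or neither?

stalemate

Black to move; black king on a1.
In check: no.
King squares — b1: attacked by Rb4; a2: attacked by Rc2; b2: attacked by Rc2.
Legal moves for Black: none.
Not in check and no legal moves → stalemate.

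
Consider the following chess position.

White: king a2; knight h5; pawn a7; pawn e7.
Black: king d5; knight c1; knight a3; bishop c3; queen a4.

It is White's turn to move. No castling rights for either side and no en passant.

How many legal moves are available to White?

0

White to move; king on a2.
In check: yes, from the black knight on c1.
Legal moves: none.
Count: 0.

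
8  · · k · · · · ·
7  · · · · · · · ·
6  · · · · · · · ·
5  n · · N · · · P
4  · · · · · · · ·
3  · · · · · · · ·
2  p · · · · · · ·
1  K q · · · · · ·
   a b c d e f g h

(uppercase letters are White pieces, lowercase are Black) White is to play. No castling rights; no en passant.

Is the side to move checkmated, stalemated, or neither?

checkmate

White to move; white king on a1.
In check: yes, from the black queen on b1.
King squares — b1: attacked by Pa2; a2: attacked by Qb1; b2: attacked by Qb1.
Legal moves for White: none.
In check with no legal moves → checkmate.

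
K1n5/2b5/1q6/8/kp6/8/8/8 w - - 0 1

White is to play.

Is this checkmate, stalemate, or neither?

stalemate

White to move; white king on a8.
In check: no.
King squares — a7: attacked by Qb6; b7: attacked by Qb6; b8: attacked by Qb6.
Legal moves for White: none.
Not in check and no legal moves → stalemate.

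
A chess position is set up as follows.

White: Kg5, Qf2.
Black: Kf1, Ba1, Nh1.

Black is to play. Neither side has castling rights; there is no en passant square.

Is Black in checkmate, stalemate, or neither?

neither

Black to move; black king on f1.
In check: yes, from the white queen on f2.
King squares — e1: attacked by Qf2; g1: attacked by Qf2; e2: attacked by Qf2; f2: available; g2: attacked by Qf2.
Legal moves for Black: Kxf2, Nxf2.
Black is in check but has 2 legal moves → neither.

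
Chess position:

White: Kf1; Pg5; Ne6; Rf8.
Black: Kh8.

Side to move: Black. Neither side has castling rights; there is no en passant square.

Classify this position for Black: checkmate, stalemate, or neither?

neither

Black to move; black king on h8.
In check: yes, from the white rook on f8.
King squares — g7: attacked by Ne6; h7: available; g8: attacked by Rf8.
Legal moves for Black: Kh7.
Black is in check but has 1 legal move → neither.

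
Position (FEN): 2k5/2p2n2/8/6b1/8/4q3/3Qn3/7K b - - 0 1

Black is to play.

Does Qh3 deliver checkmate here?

After Qh3: white king on h1; in check: yes, from the black queen on h3.
King squares — g1: attacked by Ne2; g2: attacked by Qh3; h2: attacked by Qh3.
White has no legal moves → checkmate.

yes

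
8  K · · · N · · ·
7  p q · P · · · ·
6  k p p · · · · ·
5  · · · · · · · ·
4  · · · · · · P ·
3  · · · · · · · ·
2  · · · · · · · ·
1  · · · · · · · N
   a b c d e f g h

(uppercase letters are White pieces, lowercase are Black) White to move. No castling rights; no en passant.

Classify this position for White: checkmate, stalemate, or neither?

checkmate

White to move; white king on a8.
In check: yes, from the black queen on b7.
King squares — a7: attacked by Ka6; b7: attacked by Ka6; b8: attacked by Qb7.
Legal moves for White: none.
In check with no legal moves → checkmate.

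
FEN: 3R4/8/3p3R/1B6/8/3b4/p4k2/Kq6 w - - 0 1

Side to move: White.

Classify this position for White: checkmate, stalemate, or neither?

checkmate

White to move; white king on a1.
In check: yes, from the black queen on b1.
King squares — b1: attacked by Pa2; a2: attacked by Qb1; b2: attacked by Qb1.
Legal moves for White: none.
In check with no legal moves → checkmate.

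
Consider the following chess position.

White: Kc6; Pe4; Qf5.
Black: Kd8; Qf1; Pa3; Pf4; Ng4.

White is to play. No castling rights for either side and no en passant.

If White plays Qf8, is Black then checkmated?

yes

After Qf8: black king on d8; in check: yes, from the white queen on f8.
King squares — c7: attacked by Kc6; d7: attacked by Kc6; e7: attacked by Qf8; c8: attacked by Qf8; e8: attacked by Qf8.
Black has no legal moves → checkmate.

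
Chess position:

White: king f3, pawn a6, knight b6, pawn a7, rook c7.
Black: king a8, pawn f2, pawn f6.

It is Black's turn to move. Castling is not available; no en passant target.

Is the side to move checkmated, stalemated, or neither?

checkmate

Black to move; black king on a8.
In check: yes, from the white knight on b6.
King squares — a7: attacked by Rc7; b7: attacked by Pa6; b8: attacked by Pa7.
Legal moves for Black: none.
In check with no legal moves → checkmate.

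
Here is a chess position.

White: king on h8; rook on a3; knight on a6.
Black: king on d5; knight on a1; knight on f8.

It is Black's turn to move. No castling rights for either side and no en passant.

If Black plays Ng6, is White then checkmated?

no

After Ng6: white king on h8; in check: yes, from the black knight on g6.
White has 3 legal replies: Kg8, Kh7, Kg7.
In check but a legal move exists → not checkmate.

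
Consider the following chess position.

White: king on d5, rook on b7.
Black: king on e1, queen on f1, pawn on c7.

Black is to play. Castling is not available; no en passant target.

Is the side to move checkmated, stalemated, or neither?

Black to move; black king on e1.
In check: no.
Legal moves for Black include: Qf8, Qf7+, Qf6, Qa6, Qf5+, Qb5+, Qf4, Qc4+, Qh3, Qf3+, Qd3+, Qg2+, Qf2, Qe2, Qh1+, Qg1, Kf2, Ke2, ... (list truncated; more exist).
Black has legal moves and is not in check → neither.

neither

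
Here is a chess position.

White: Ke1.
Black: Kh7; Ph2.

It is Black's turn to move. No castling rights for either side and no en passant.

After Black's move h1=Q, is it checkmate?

no

After h1=Q: white king on e1; in check: yes, from the black queen on h1.
White has 3 legal replies: Kf2, Ke2, Kd2.
In check but a legal move exists → not checkmate.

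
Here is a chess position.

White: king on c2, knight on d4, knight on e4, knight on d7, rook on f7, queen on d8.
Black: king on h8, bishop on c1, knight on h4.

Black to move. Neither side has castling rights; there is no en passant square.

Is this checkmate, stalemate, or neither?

Black to move; black king on h8.
In check: yes, from the white queen on d8.
King squares — g7: attacked by Rf7; h7: attacked by Rf7; g8: attacked by Qd8.
Legal moves for Black: none.
In check with no legal moves → checkmate.

checkmate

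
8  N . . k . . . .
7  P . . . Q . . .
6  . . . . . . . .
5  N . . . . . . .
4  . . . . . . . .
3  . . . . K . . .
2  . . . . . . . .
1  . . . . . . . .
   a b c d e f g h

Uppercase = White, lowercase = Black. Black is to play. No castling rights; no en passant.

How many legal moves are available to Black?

2

Black to move; king on d8.
In check: yes, from the white queen on e7.
Legal moves: Kc8, Kxe7.
Count: 2.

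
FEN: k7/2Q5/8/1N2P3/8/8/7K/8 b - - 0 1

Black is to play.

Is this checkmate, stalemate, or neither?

stalemate

Black to move; black king on a8.
In check: no.
King squares — a7: attacked by Nb5; b7: attacked by Qc7; b8: attacked by Qc7.
Legal moves for Black: none.
Not in check and no legal moves → stalemate.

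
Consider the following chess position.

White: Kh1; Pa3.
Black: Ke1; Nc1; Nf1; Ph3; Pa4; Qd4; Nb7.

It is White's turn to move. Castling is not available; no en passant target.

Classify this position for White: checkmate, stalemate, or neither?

White to move; white king on h1.
In check: no.
King squares — g1: attacked by Qd4; g2: attacked by Ph3; h2: attacked by Nf1.
Legal moves for White: none.
Not in check and no legal moves → stalemate.

stalemate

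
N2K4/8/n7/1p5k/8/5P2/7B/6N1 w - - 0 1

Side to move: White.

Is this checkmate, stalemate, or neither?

neither

White to move; white king on d8.
In check: no.
Legal moves for White: Ke8, Kc8, Ke7, Kd7, Nc7, Nb6, Bb8, Bc7, Bd6, Be5, Bf4, Bg3, Nh3, Ne2, f4.
White has 15 legal moves and is not in check → neither.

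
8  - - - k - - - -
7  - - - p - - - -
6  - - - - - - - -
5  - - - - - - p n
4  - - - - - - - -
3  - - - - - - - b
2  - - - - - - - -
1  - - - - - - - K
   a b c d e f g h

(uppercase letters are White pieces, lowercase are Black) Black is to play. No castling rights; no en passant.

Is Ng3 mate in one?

no

After Ng3: white king on h1; in check: yes, from the black knight on g3.
White has 2 legal replies: Kh2, Kg1.
In check but a legal move exists → not checkmate.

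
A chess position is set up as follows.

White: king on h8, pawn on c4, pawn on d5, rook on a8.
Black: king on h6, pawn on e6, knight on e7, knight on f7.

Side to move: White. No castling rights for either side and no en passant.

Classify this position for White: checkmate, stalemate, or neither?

checkmate

White to move; white king on h8.
In check: yes, from the black knight on f7.
King squares — g7: attacked by Kh6; h7: attacked by Kh6; g8: attacked by Ne7.
Legal moves for White: none.
In check with no legal moves → checkmate.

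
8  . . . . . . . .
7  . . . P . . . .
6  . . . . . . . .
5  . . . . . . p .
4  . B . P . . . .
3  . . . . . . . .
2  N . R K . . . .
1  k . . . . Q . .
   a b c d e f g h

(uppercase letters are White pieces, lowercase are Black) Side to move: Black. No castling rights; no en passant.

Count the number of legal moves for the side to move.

0

Black to move; king on a1.
In check: yes, from the white queen on f1.
Legal moves: none.
Count: 0.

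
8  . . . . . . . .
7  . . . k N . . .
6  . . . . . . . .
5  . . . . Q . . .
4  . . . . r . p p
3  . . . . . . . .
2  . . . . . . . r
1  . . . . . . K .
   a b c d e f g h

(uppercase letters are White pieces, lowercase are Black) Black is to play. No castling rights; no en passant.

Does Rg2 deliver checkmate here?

After Rg2: white king on g1; in check: yes, from the black rook on g2.
White has 3 legal replies: Kxg2, Kh1, Kf1.
In check but a legal move exists → not checkmate.

no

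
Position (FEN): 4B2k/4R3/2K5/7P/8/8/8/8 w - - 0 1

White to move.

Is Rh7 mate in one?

no

After Rh7: black king on h8; in check: yes, from the white rook on h7.
Black has 2 legal replies: Kg8, Kxh7.
In check but a legal move exists → not checkmate.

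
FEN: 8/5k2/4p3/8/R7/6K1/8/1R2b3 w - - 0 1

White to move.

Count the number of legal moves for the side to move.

7

White to move; king on g3.
In check: yes, from the black bishop on e1.
Legal moves: Kg4, Kf4, Kh3, Kf3, Kh2, Kg2, Rxe1.
Count: 7.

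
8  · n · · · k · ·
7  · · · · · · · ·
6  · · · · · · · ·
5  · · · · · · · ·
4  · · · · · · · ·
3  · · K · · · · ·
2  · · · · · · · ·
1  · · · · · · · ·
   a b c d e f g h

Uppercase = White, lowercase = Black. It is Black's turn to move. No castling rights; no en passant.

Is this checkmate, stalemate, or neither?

Black to move; black king on f8.
In check: no.
Legal moves for Black: Kg8, Ke8, Kg7, Kf7, Ke7, Nd7, Nc6, Na6.
Black has 8 legal moves and is not in check → neither.

neither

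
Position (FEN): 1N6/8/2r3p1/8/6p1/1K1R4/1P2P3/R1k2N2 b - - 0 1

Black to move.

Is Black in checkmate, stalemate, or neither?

Black to move; black king on c1.
In check: yes, from the white rook on a1.
King squares — b1: attacked by Ra1; d1: attacked by Ra1; b2: attacked by Kb3; c2: attacked by Kb3; d2: attacked by Nf1.
Legal moves for Black: none.
In check with no legal moves → checkmate.

checkmate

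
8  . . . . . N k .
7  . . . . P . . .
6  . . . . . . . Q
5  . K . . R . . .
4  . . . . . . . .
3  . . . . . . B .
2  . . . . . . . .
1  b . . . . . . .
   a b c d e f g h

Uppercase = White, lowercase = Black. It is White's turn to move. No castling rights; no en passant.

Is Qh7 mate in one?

After Qh7: black king on g8; in check: yes, from the white queen on h7.
King squares — f7: attacked by Qh7; g7: attacked by Qh7; h7: attacked by Nf8; f8: attacked by Pe7; h8: attacked by Qh7.
Black has no legal moves → checkmate.

yes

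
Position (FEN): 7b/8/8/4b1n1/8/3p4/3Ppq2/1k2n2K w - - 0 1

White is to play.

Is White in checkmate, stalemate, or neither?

White to move; white king on h1.
In check: no.
King squares — g1: attacked by Qf2; g2: attacked by Ne1; h2: attacked by Qf2.
Legal moves for White: none.
Not in check and no legal moves → stalemate.

stalemate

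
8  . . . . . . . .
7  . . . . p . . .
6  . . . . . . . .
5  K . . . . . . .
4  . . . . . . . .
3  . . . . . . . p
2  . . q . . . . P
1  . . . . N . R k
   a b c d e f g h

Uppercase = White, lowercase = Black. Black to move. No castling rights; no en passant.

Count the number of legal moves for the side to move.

Black to move; king on h1.
In check: yes, from the white rook on g1.
Legal moves: Kxh2, Kxg1.
Count: 2.

2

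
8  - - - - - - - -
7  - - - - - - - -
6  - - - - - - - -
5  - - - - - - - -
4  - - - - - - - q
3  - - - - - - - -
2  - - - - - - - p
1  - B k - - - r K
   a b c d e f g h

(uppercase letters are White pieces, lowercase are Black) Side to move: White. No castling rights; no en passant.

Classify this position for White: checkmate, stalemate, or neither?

checkmate

White to move; white king on h1.
In check: yes, from the black rook on g1.
King squares — g1: attacked by Ph2; g2: attacked by Rg1; h2: attacked by Qh4.
Legal moves for White: none.
In check with no legal moves → checkmate.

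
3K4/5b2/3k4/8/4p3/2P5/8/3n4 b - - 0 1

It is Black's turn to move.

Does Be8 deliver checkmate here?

no

After Be8: white king on d8; in check: no.
White is not in check, so this cannot be checkmate.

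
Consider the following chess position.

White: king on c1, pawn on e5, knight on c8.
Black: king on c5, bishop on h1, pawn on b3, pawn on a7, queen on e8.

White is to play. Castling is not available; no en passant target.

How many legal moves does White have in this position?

White to move; king on c1.
In check: no.
Legal moves: Ne7, Nxa7, Nd6, Nb6, Kd2, Kb2, Kd1, Kb1, e6.
Count: 9.

9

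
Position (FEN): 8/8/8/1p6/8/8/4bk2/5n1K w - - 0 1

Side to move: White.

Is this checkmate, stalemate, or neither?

White to move; white king on h1.
In check: no.
King squares — g1: attacked by Kf2; g2: attacked by Kf2; h2: attacked by Nf1.
Legal moves for White: none.
Not in check and no legal moves → stalemate.

stalemate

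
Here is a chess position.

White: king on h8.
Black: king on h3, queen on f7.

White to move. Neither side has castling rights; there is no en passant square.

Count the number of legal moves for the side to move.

0

White to move; king on h8.
In check: no.
Legal moves: none.
Count: 0.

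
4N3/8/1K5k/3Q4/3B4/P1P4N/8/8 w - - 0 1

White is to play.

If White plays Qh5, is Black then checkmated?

After Qh5: black king on h6; in check: yes, from the white queen on h5.
Black has 1 legal reply: Kxh5.
In check but a legal move exists → not checkmate.

no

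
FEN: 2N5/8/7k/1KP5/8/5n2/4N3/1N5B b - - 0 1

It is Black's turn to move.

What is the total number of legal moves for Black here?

Black to move; king on h6.
In check: no.
Legal moves: Kh7, Kg7, Kg6, Kh5, Kg5, Ng5, Ne5, Nh4, Nd4+, Nh2, Nd2, Ng1, Ne1.
Count: 13.

13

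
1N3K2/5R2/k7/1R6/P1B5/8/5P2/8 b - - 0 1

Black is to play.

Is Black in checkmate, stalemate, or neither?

checkmate

Black to move; black king on a6.
In check: yes, from the white knight on b8.
King squares — a5: attacked by Rb5; b5: attacked by Pa4; b6: attacked by Rb5; a7: attacked by Rf7; b7: attacked by Rb5.
Legal moves for Black: none.
In check with no legal moves → checkmate.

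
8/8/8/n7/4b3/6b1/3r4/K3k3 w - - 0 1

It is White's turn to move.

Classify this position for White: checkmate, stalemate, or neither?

White to move; white king on a1.
In check: no.
King squares — b1: attacked by Be4; a2: attacked by Rd2; b2: attacked by Rd2.
Legal moves for White: none.
Not in check and no legal moves → stalemate.

stalemate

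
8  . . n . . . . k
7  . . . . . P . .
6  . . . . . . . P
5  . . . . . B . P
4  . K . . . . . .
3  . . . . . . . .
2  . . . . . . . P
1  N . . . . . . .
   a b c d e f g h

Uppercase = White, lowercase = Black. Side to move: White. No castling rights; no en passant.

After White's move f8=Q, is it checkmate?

yes

After f8=Q: black king on h8; in check: yes, from the white queen on f8.
King squares — g7: attacked by Ph6; h7: attacked by Bf5; g8: attacked by Qf8.
Black has no legal moves → checkmate.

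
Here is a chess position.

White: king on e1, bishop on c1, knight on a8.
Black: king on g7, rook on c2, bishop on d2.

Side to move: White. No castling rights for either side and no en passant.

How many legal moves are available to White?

White to move; king on e1.
In check: yes, from the black bishop on d2.
Legal moves: Kf2, Ke2, Kf1, Kd1, Bxd2.
Count: 5.

5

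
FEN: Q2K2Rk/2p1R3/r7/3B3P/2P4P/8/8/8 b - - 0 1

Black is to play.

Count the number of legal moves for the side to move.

Black to move; king on h8.
In check: yes, from the white rook on g8.
Legal moves: none.
Count: 0.

0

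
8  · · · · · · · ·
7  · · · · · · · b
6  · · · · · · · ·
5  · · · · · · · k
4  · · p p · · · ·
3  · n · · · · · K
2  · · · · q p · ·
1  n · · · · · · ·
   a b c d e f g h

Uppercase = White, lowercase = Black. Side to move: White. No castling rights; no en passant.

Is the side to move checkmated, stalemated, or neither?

White to move; white king on h3.
In check: no.
Legal moves for White: Kg3, Kh2, Kg2.
White has 3 legal moves and is not in check → neither.

neither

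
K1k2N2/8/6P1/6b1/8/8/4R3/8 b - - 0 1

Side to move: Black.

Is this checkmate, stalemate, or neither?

neither

Black to move; black king on c8.
In check: no.
Legal moves for Black: Kd8, Kc7, Bd8, Be7, Bh6, Bf6, Bh4, Bf4, Be3, Bd2, Bc1.
Black has 11 legal moves and is not in check → neither.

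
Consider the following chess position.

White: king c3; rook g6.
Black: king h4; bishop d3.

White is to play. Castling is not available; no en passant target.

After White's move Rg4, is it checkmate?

no

After Rg4: black king on h4; in check: yes, from the white rook on g4.
Black has 3 legal replies: Kh5, Kxg4, Kh3.
In check but a legal move exists → not checkmate.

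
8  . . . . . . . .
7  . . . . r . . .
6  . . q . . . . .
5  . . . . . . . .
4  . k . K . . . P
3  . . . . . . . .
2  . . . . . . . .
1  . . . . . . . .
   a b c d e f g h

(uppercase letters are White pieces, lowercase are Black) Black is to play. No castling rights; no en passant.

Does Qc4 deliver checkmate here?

yes

After Qc4: white king on d4; in check: yes, from the black queen on c4.
King squares — c3: attacked by Kb4; d3: attacked by Qc4; e3: attacked by Re7; c4: attacked by Kb4; e4: attacked by Qc4; c5: attacked by Kb4; d5: attacked by Qc4; e5: attacked by Re7.
White has no legal moves → checkmate.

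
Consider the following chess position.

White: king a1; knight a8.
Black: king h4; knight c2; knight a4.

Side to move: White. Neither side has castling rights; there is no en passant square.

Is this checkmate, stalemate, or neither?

neither

White to move; white king on a1.
In check: yes, from the black knight on c2.
King squares — b1: available; a2: available; b2: attacked by Na4.
Legal moves for White: Ka2, Kb1.
White is in check but has 2 legal moves → neither.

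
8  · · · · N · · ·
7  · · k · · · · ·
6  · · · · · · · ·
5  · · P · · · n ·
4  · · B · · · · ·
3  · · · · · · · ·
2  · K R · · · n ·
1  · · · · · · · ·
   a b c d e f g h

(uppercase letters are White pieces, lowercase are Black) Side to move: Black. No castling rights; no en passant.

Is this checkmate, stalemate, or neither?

neither

Black to move; black king on c7.
In check: yes, from the white knight on e8.
King squares — b6: attacked by Pc5; c6: available; d6: attacked by Pc5; b7: available; d7: available; b8: available; c8: available; d8: available.
Legal moves for Black: Kd8, Kc8, Kb8, Kd7, Kb7, Kc6.
Black is in check but has 6 legal moves → neither.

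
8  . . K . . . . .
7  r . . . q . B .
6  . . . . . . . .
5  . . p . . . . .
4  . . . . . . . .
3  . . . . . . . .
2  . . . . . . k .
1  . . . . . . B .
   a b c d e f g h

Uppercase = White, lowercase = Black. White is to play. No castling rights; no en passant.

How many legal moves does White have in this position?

White to move; king on c8.
In check: no.
Legal moves: Kb8, Bh8, Bf8, Bh6, Bf6, Be5, B7d4, Bc3, Bb2, Ba1, Bxc5, B1d4, Be3, Bh2, Bf2.
Count: 15.

15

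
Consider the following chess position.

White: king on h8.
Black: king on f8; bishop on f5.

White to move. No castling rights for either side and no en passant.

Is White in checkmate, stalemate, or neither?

stalemate

White to move; white king on h8.
In check: no.
King squares — g7: attacked by Kf8; h7: attacked by Bf5; g8: attacked by Kf8.
Legal moves for White: none.
Not in check and no legal moves → stalemate.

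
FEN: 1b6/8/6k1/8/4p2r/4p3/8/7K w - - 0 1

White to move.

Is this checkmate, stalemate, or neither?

White to move; white king on h1.
In check: yes, from the black rook on h4.
King squares — g1: available; g2: available; h2: attacked by Rh4.
Legal moves for White: Kg2, Kg1.
White is in check but has 2 legal moves → neither.

neither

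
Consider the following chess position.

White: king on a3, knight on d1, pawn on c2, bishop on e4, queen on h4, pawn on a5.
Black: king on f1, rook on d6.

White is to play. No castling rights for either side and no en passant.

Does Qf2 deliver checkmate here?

After Qf2: black king on f1; in check: yes, from the white queen on f2.
King squares — e1: attacked by Qf2; g1: attacked by Qf2; e2: attacked by Qf2; f2: attacked by Nd1; g2: attacked by Qf2.
Black has no legal moves → checkmate.

yes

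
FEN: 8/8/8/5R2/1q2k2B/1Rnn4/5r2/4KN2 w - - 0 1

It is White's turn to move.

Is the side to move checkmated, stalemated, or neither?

checkmate

White to move; white king on e1.
In check: yes, from the black knight on d3.
King squares — d1: attacked by Nc3; f1: own knight; d2: attacked by Rf2; e2: attacked by Rf2; f2: attacked by Nd3.
Legal moves for White: none.
In check with no legal moves → checkmate.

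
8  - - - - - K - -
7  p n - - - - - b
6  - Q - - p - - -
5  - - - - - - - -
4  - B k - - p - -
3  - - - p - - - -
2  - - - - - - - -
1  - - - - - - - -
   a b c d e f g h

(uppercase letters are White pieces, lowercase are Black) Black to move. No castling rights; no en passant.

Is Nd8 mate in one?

After Nd8: white king on f8; in check: no.
White is not in check, so this cannot be checkmate.

no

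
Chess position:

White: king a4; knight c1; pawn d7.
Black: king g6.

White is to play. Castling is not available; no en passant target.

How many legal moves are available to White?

White to move; king on a4.
In check: no.
Legal moves: Kb5, Ka5, Kb4, Kb3, Ka3, Nd3, Nb3, Ne2, Na2, d8=Q, d8=R, d8=B, d8=N.
Count: 13.

13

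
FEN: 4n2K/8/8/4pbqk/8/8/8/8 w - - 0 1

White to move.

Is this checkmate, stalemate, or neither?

stalemate

White to move; white king on h8.
In check: no.
King squares — g7: attacked by Qg5; h7: attacked by Bf5; g8: attacked by Qg5.
Legal moves for White: none.
Not in check and no legal moves → stalemate.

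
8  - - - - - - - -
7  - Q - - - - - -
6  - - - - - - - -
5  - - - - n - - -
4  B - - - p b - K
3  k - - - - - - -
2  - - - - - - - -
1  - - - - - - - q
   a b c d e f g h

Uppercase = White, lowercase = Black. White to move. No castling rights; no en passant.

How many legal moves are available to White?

White to move; king on h4.
In check: yes, from the black queen on h1.
Legal moves: none.
Count: 0.

0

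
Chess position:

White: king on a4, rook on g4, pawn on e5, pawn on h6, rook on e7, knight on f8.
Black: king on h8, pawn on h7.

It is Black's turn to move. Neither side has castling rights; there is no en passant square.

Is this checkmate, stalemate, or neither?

Black to move; black king on h8.
In check: no.
King squares — g7: attacked by Rg4; h7: own pawn; g8: attacked by Rg4.
Legal moves for Black: none.
Not in check and no legal moves → stalemate.

stalemate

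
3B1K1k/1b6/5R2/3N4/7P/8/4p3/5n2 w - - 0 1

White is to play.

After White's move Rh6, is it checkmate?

yes

After Rh6: black king on h8; in check: yes, from the white rook on h6.
King squares — g7: attacked by Kf8; h7: attacked by Rh6; g8: attacked by Kf8.
Black has no legal moves → checkmate.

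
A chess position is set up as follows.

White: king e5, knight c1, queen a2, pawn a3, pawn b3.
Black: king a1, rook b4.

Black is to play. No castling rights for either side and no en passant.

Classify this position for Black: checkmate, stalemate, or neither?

checkmate

Black to move; black king on a1.
In check: yes, from the white queen on a2.
King squares — b1: attacked by Qa2; a2: attacked by Nc1; b2: attacked by Qa2.
Legal moves for Black: none.
In check with no legal moves → checkmate.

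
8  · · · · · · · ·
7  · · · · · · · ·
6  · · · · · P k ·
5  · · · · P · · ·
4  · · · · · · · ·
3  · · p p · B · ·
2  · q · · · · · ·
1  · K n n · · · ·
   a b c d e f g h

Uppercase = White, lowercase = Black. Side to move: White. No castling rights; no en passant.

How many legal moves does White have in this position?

White to move; king on b1.
In check: yes, from the black queen on b2.
Legal moves: none.
Count: 0.

0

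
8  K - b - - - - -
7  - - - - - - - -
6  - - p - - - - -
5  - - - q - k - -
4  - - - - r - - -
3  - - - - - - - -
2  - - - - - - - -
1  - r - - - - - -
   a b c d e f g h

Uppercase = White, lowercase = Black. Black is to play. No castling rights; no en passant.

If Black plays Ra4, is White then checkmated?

After Ra4: white king on a8; in check: yes, from the black rook on a4.
King squares — a7: attacked by Ra4; b7: attacked by Rb1; b8: attacked by Rb1.
White has no legal moves → checkmate.

yes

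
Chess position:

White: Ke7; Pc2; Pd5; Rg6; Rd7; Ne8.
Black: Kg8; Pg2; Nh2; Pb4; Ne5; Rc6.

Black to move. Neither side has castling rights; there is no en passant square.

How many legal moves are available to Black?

4

Black to move; king on g8.
In check: yes, from the white rook on g6.
Legal moves: Kh8, Kh7, Rxg6, Nxg6+.
Count: 4.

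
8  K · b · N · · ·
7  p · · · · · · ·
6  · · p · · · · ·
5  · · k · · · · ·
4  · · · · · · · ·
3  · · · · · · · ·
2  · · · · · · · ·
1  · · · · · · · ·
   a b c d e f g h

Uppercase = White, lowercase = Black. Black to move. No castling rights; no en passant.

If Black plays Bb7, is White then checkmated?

After Bb7: white king on a8; in check: yes, from the black bishop on b7.
White has 3 legal replies: Kb8, Kxb7, Kxa7.
In check but a legal move exists → not checkmate.

no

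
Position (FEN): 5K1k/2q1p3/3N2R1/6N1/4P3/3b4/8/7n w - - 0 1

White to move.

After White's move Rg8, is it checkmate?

yes

After Rg8: black king on h8; in check: yes, from the white rook on g8.
King squares — g7: attacked by Kf8; h7: attacked by Ng5; g8: attacked by Kf8.
Black has no legal moves → checkmate.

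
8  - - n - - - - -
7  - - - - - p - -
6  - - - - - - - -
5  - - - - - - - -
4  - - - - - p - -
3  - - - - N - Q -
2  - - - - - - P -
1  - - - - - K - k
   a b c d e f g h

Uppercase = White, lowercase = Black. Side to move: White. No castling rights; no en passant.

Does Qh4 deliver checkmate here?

After Qh4: black king on h1; in check: yes, from the white queen on h4.
King squares — g1: attacked by Kf1; g2: attacked by Kf1; h2: attacked by Qh4.
Black has no legal moves → checkmate.

yes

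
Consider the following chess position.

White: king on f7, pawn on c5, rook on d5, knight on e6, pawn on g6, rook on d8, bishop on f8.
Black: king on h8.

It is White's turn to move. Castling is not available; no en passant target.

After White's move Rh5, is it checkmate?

After Rh5: black king on h8; in check: yes, from the white rook on h5.
King squares — g7: attacked by Ne6; h7: attacked by Rh5; g8: attacked by Kf7.
Black has no legal moves → checkmate.

yes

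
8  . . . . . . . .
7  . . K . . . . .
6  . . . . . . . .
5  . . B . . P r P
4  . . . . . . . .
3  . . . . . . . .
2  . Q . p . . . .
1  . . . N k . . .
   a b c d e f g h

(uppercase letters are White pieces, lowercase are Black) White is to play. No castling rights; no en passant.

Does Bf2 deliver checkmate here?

After Bf2: black king on e1; in check: yes, from the white bishop on f2.
Black has 3 legal replies: Ke2, Kf1, Kxd1.
In check but a legal move exists → not checkmate.

no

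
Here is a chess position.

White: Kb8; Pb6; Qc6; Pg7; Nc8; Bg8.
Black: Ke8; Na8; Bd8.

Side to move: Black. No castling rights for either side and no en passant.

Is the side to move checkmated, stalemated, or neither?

Black to move; black king on e8.
In check: yes, from the white queen on c6.
King squares — d7: attacked by Qc6; e7: attacked by Nc8; f7: attacked by Bg8; d8: own bishop; f8: attacked by Pg7.
Legal moves for Black: none.
In check with no legal moves → checkmate.

checkmate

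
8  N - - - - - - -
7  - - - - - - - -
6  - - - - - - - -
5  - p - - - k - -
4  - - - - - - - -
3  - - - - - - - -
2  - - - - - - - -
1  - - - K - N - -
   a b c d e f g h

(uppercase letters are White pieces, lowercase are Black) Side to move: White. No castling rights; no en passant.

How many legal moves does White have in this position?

White to move; king on d1.
In check: no.
Legal moves: Nc7, Nb6, Ng3+, Ne3+, Nh2, Nd2, Ke2, Kd2, Kc2, Ke1, Kc1.
Count: 11.

11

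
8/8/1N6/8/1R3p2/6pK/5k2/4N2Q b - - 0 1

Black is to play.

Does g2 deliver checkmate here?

After g2: white king on h3; in check: no.
White is not in check, so this cannot be checkmate.

no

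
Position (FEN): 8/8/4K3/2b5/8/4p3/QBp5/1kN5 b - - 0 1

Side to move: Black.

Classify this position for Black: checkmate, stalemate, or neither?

Black to move; black king on b1.
In check: yes, from the white queen on a2.
King squares — a1: attacked by Qa2; c1: attacked by Bb2; a2: attacked by Nc1; b2: attacked by Qa2; c2: own pawn.
Legal moves for Black: none.
In check with no legal moves → checkmate.

checkmate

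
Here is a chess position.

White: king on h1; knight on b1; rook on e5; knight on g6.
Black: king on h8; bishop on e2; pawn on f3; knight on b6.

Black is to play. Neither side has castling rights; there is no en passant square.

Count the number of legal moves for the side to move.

3

Black to move; king on h8.
In check: yes, from the white knight on g6.
Legal moves: Kg8, Kh7, Kg7.
Count: 3.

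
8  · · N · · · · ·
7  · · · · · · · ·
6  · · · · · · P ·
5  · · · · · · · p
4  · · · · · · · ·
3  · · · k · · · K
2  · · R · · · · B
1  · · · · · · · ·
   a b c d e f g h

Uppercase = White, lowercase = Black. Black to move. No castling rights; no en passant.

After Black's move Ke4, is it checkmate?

no

After Ke4: white king on h3; in check: no.
White is not in check, so this cannot be checkmate.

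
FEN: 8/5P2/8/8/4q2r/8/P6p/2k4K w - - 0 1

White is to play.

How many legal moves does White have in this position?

0

White to move; king on h1.
In check: yes, from the black queen on e4.
Legal moves: none.
Count: 0.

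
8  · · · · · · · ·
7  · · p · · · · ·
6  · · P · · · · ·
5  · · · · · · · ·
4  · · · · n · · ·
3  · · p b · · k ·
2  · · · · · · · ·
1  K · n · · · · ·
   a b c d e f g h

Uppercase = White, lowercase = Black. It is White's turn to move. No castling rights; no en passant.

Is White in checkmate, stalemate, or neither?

White to move; white king on a1.
In check: no.
King squares — b1: attacked by Bd3; a2: attacked by Nc1; b2: attacked by Pc3.
Legal moves for White: none.
Not in check and no legal moves → stalemate.

stalemate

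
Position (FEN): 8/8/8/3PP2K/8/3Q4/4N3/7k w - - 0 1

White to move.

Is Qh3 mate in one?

yes

After Qh3: black king on h1; in check: yes, from the white queen on h3.
King squares — g1: attacked by Ne2; g2: attacked by Qh3; h2: attacked by Qh3.
Black has no legal moves → checkmate.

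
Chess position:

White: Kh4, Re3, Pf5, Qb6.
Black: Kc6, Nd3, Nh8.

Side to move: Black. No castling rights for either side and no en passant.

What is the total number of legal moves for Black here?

3

Black to move; king on c6.
In check: yes, from the white queen on b6.
Legal moves: Kd7, Kxb6, Kd5.
Count: 3.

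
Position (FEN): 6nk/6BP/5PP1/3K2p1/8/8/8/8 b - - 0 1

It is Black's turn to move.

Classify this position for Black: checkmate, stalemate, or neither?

Black to move; black king on h8.
In check: yes, from the white bishop on g7.
King squares — g7: attacked by Pf6; h7: attacked by Pg6; g8: own knight.
Legal moves for Black: none.
In check with no legal moves → checkmate.

checkmate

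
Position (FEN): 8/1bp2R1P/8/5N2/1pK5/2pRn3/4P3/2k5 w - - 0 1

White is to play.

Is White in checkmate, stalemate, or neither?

neither

White to move; white king on c4.
In check: yes, from the black knight on e3.
Legal moves for White: Kc5, Kb5, Kd4, Kxb4, Kb3, Nxe3, Rxe3.
White is in check but has 7 legal moves → neither.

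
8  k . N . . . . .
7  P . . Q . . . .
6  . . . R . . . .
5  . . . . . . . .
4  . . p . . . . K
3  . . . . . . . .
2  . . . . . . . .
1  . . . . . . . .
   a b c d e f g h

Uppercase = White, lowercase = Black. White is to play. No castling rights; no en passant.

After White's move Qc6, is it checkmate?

yes

After Qc6: black king on a8; in check: yes, from the white queen on c6.
King squares — a7: attacked by Nc8; b7: attacked by Qc6; b8: attacked by Pa7.
Black has no legal moves → checkmate.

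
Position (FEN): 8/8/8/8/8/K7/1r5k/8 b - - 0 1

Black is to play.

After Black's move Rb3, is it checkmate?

After Rb3: white king on a3; in check: yes, from the black rook on b3.
White has 3 legal replies: Ka4, Kxb3, Ka2.
In check but a legal move exists → not checkmate.

no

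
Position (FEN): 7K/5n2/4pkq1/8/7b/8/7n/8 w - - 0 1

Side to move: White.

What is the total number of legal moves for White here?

0

White to move; king on h8.
In check: yes, from the black knight on f7.
Legal moves: none.
Count: 0.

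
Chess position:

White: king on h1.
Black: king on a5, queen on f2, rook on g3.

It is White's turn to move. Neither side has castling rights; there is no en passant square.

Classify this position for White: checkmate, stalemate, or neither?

stalemate

White to move; white king on h1.
In check: no.
King squares — g1: attacked by Qf2; g2: attacked by Qf2; h2: attacked by Qf2.
Legal moves for White: none.
Not in check and no legal moves → stalemate.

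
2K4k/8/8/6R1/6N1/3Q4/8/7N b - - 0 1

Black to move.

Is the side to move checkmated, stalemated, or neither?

Black to move; black king on h8.
In check: no.
King squares — g7: attacked by Rg5; h7: attacked by Qd3; g8: attacked by Rg5.
Legal moves for Black: none.
Not in check and no legal moves → stalemate.

stalemate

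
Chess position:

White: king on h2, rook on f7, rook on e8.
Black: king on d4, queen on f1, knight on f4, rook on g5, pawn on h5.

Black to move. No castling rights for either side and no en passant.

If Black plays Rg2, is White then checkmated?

yes

After Rg2: white king on h2; in check: yes, from the black rook on g2.
King squares — g1: attacked by Qf1; h1: attacked by Qf1; g2: attacked by Qf1; g3: attacked by Rg2; h3: attacked by Nf4.
White has no legal moves → checkmate.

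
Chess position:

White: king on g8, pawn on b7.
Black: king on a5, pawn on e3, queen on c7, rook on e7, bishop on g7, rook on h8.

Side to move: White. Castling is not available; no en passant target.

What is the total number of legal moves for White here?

0

White to move; king on g8.
In check: yes, from the black rook on h8.
Legal moves: none.
Count: 0.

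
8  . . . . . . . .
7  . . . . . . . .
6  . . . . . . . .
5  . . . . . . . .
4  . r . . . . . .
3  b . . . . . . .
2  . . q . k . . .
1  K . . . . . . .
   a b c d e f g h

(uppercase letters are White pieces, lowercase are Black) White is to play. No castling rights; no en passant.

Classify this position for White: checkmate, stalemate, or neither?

stalemate

White to move; white king on a1.
In check: no.
King squares — b1: attacked by Qc2; a2: attacked by Qc2; b2: attacked by Qc2.
Legal moves for White: none.
Not in check and no legal moves → stalemate.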